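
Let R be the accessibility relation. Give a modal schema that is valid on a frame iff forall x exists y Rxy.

□p → ◇p

This is seriality; the standard corresponding axiom is D: □p → ◇p.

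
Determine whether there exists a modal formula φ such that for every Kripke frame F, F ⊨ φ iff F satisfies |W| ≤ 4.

No — not modally definable

Any modally definable frame class is closed under disjoint unions.
Any modal formula valid on each of 5 disjoint one-world frames is valid on their disjoint union (validity is preserved under disjoint unions). Each one-world frame has |W|=1≤4, but the union has |W|=5.
So the class is not modally definable.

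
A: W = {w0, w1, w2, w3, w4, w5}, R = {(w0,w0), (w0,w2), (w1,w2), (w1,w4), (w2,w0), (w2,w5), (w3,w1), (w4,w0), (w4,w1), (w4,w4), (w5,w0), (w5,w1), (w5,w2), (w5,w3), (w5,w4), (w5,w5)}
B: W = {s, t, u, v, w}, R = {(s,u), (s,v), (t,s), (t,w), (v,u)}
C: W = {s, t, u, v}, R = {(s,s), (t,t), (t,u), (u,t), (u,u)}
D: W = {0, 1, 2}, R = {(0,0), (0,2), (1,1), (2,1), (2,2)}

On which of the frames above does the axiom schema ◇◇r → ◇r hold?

C

The schema corresponds to transitivity: ∀x ∀y ∀z (Rxy ∧ Ryz → Rxz).
A: fails — Rw1w2 and Rw2w5 but not Rw1w5.
B: fails — Rts and Rsv but not Rtv.
C: satisfies the condition.
D: fails — R02 and R21 but not R01.
Valid on: C.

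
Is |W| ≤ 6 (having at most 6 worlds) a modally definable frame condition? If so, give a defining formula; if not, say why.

If a class were modally definable it would be closed under disjoint unions (Goldblatt–Thomason).
Any modal formula valid on each of 7 disjoint one-world frames is valid on their disjoint union (validity is preserved under disjoint unions). Each one-world frame has |W|=1≤6, but the union has |W|=7.
Hence having at most 6 worlds is not modally definable.

No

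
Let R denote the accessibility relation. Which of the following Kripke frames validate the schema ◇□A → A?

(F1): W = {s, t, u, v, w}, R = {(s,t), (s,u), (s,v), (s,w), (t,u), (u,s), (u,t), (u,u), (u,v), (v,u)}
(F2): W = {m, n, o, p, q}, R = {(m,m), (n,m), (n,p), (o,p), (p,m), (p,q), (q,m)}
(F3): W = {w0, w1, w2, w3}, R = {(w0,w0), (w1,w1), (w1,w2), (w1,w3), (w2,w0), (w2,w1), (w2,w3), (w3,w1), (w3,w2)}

none

This is the axiom for symmetry; its first-order frame correspondent is ∀x ∀y (Rxy → Ryx).
(F1): fails — Rsv but not Rvs.
(F2): fails — Rop but not Rpo.
(F3): fails — Rw2w0 but not Rw0w2.
Valid on no frame.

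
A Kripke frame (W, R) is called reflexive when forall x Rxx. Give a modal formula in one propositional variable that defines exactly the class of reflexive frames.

A defining formula is □r → r (the T axiom).
Suppose □r→r is valid. At any x set V(r)={w : Rxw}. Then □r holds at x, so r holds at x, i.e. Rxx.

□r → r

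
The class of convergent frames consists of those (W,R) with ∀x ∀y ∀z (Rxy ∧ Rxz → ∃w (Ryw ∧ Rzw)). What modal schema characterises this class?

The condition is convergence. The .2 schema ◇□s → □◇s defines it.
Suppose ◇□s→□◇s is valid. Take Rxy, Rxz and set V(s)={w : Ryw}. Then □s at y so ◇□s at x, so □◇s at x, so ◇s at z, giving w with Rzw and Ryw.

◇□s → □◇s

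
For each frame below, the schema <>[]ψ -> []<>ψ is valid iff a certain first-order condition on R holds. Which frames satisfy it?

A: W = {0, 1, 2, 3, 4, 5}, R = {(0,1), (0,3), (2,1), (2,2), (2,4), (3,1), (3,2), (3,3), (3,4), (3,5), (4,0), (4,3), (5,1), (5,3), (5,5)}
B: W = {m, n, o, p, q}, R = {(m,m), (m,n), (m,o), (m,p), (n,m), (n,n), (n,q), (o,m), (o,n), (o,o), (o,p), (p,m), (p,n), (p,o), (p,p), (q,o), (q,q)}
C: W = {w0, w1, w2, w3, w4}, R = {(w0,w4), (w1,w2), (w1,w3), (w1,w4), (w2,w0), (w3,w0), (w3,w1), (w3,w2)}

The schema corresponds to convergence: forall x forall y forall z (Rxy & Rxz -> exists w (Ryw & Rzw)).
A: fails — R01 and R01 but 1 and 1 have no common successor.
B: satisfies the condition.
C: fails — Rw0w4 and Rw0w4 but w4 and w4 have no common successor.
Valid on: B.

B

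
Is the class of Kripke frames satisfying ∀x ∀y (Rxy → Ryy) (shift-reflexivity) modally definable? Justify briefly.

Yes — defined by □(□q → q)

The condition is shift-reflexivity. A defining modal formula is □(□q → q).
Suppose □(□q→q) is valid. Take Rxy and set V(q)={w : Ryw}. Then at y, □q holds; since □(□q→q) at x, □q→q at y, so q at y, i.e. Ryy.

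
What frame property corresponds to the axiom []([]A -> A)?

Shift-reflexivity

This is the T□ axiom.
It corresponds to shift-reflexivity: forall x forall y (Rxy -> Ryy).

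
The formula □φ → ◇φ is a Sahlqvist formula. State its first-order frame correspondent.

This schema is the D axiom.
It corresponds to seriality: ∀x ∃y Rxy.

seriality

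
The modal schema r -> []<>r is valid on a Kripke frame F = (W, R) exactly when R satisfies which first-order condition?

symmetry: forall x forall y (Rxy -> Ryx)

Suppose r→□◇r is valid. Take Rxy and set V(r)={x}. Then r at x, so □◇r at x, so ◇r at y, so some z with Ryz has r; z=x, i.e. Ryx.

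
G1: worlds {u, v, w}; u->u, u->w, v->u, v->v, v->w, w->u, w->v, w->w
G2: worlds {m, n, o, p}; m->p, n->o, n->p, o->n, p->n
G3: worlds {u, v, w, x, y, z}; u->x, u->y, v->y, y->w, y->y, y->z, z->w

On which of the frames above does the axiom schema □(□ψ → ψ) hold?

G1

Frame correspondent (Sahlqvist): ∀x ∀y (Rxy → Ryy) — i.e. shift-reflexivity.
G1: condition met.
G2: fails — Ron but not Rnn.
G3: fails — Rux but not Rxx.
Valid on: G1.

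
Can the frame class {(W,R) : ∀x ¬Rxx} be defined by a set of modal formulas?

If a class were modally definable it would be closed under surjective bounded morphisms (Goldblatt–Thomason).
The 2-cycle (worlds s,t with s→t→s) is irreflexive, and the map sending every world to a single reflexive point • is a surjective bounded morphism (forth: every edge maps to (•,•); back: every world has a successor). So any modal formula valid on the 2-cycle is also valid on the reflexive point, which is not irreflexive.
So the class is not modally definable.

Not modally definable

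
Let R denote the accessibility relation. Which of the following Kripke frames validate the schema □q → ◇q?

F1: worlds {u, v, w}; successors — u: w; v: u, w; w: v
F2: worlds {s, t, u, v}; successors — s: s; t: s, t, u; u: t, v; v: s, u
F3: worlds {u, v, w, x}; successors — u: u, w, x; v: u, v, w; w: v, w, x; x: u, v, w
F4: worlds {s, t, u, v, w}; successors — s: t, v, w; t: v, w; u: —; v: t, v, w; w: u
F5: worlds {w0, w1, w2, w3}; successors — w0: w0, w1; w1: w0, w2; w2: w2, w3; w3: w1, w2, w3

F1, F2, F3, F5

The schema corresponds to seriality: ∀x ∃y Rxy.
F1: condition met.
F2: condition met.
F3: condition met.
F4: fails — world u has no successor.
F5: condition met.
Valid on: F1, F2, F3, F5.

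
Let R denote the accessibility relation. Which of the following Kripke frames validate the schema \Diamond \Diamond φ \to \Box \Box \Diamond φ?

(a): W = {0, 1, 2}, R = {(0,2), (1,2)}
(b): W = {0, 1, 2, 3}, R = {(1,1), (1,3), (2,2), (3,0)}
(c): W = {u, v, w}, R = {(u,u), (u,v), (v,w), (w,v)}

(a)

This is the axiom for a generalized confluence (Geach) condition; its first-order frame correspondent is \forall x \forall y \forall z ((x R^2 y \wedge x R^2 z) \to \exists w (y = w \wedge zRw)).
(a): satisfies the condition.
(b): fails — 1R²0, 1R²0 but no w with 0=w and 0Rw.
(c): fails — uR²u, uR²v but no t with u=t and vRt.
Valid on: (a).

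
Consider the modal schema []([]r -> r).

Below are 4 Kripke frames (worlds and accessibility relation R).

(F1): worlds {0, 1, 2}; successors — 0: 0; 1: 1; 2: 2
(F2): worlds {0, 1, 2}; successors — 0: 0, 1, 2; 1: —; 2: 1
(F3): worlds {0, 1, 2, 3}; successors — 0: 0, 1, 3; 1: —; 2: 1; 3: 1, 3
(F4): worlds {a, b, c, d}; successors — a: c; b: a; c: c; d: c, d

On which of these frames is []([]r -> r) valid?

Frame correspondent (Sahlqvist): forall x forall y (Rxy -> Ryy) — i.e. shift-reflexivity.
(F1): holds.
(F2): fails — R01 but not R11.
(F3): fails — R31 but not R11.
(F4): fails — Rba but not Raa.

(F1)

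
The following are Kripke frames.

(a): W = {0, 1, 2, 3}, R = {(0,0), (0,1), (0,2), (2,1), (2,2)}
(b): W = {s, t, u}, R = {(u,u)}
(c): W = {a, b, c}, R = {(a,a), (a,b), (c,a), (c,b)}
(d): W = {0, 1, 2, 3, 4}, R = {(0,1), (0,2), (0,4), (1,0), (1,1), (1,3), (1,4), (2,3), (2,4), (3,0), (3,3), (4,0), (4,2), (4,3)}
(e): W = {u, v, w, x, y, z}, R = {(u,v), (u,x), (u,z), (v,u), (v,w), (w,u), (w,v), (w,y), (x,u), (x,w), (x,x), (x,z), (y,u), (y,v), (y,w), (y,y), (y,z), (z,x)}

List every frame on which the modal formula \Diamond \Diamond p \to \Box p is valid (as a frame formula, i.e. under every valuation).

(b)

Frame correspondent (Sahlqvist): \forall x \forall y \forall z ((x R^2 y \wedge xRz) \to \exists w (y = w \wedge z = w)) — i.e. a generalized confluence (Geach) condition.
(a): fails — 0R²0, 0R1 but 0 ≠ 1.
(b): holds.
(c): fails — aR²a, aRb but a ≠ b.
(d): fails — 0R²0, 0R1 but 0 ≠ 1.
(e): fails — uR²u, uRv but u ≠ v.
Valid on: (b).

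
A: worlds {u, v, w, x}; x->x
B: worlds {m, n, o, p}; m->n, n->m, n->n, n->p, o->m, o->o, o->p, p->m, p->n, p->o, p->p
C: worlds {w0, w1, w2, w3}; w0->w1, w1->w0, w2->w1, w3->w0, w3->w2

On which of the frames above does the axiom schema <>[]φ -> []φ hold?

A

This is the axiom for the Euclidean property; its first-order frame correspondent is forall x forall y forall z (Rxy & Rxz -> Ryz).
A: ✓.
B: fails — Rnm and Rnm but not Rmm.
C: fails — Rw0w1 and Rw0w1 but not Rw1w1.
Valid on: A.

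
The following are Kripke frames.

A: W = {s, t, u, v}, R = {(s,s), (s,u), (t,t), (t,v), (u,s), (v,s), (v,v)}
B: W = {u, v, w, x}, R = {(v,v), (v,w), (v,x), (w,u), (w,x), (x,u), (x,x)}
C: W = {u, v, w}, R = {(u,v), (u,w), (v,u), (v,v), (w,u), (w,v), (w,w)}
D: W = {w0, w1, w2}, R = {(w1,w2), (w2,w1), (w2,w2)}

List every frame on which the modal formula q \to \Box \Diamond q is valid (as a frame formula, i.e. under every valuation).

D

The schema corresponds to symmetry: \forall x \forall y (Rxy \to Ryx).
A: fails — Rtv but not Rvt.
B: fails — Rwu but not Ruw.
C: fails — Rwv but not Rvw.
D: ✓.
Valid on: D.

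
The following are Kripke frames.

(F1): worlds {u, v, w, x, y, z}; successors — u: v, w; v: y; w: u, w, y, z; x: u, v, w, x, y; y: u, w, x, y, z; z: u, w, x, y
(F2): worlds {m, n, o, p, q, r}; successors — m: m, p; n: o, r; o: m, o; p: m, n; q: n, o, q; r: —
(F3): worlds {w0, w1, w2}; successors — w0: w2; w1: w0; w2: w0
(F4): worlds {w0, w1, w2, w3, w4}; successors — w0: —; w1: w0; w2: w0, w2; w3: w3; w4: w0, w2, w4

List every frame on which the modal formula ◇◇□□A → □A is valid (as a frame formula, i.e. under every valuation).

none

This is the axiom for a generalized confluence (Geach) condition; its first-order frame correspondent is ∀x ∀y ∀z ((xR²y ∧ xRz) → ∃w (yR²w ∧ z = w)).
(F1): fails — uR²u, uRv but no t with uR²t and v=t.
(F2): fails — mR²n, mRp but no w with nR²w and p=w.
(F3): fails — w0R²w0, w0Rw2 but no w with w0R²w and w2=w.
(F4): fails — w2R²w0, w2Rw0 but no w with w0R²w and w0=w.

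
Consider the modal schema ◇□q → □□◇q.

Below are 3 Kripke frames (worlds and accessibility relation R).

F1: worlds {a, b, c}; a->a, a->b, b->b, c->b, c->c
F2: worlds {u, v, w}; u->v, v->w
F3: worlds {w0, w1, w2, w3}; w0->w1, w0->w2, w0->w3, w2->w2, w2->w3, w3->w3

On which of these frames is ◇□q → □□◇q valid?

F1

The schema corresponds to a generalized confluence (Geach) condition: ∀x ∀y ∀z ((xRy ∧ xR²z) → ∃w (yRw ∧ zRw)).
F1: condition met.
F2: fails — uRv, uR²w but no t with vRt and wRt.
F3: fails — w0Rw1, w0R²w2 but no w with w1Rw and w2Rw.
Valid on: F1.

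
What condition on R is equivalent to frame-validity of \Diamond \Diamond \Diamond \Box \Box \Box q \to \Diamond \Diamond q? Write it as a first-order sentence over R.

This is a Sahlqvist (Geach-type) schema ◇^3□^3q → □^0◇^2q.
Minimal-valuation argument: fix x; take any y with xR^3y and any z with xR^0z. Set V(q) to the set of worlds R-reachable from y in exactly 3 steps. Then □^3q holds at y, so the antecedent holds at x; validity forces ◇^2q at z, giving a w with zR^2w and yR^3w.
First-order correspondent: \forall x \forall y (x R^3 y \to \exists w (y R^3 w \wedge x R^2 w)).

\forall x \forall y (x R^3 y \to \exists w (y R^3 w \wedge x R^2 w))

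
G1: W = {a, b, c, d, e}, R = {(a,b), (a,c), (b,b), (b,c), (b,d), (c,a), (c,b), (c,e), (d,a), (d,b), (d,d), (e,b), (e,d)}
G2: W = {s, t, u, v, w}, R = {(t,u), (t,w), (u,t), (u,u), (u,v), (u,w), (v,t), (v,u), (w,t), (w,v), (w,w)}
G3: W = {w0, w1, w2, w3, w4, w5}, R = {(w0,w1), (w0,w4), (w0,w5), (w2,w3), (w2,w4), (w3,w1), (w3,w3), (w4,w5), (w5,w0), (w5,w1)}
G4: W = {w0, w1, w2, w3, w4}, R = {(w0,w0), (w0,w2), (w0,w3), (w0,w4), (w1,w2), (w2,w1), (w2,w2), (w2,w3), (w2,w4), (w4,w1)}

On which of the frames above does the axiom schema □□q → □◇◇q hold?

G1, G2

Frame correspondent (Sahlqvist): ∀x ∀z (xRz → ∃w (xR²w ∧ zR²w)) — i.e. a generalized confluence (Geach) condition.
G1: condition met.
G2: condition met.
G3: fails — w0Rw1 but no w with w0R²w and w1R²w.
G4: fails — w0Rw3 but no w with w0R²w and w3R²w.
Valid on: G1, G2.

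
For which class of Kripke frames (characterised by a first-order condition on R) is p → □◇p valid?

symmetry: ∀x ∀y (Rxy → Ryx)

This is the B axiom.
Its frame correspondent is symmetry — ∀x ∀y (Rxy → Ryx).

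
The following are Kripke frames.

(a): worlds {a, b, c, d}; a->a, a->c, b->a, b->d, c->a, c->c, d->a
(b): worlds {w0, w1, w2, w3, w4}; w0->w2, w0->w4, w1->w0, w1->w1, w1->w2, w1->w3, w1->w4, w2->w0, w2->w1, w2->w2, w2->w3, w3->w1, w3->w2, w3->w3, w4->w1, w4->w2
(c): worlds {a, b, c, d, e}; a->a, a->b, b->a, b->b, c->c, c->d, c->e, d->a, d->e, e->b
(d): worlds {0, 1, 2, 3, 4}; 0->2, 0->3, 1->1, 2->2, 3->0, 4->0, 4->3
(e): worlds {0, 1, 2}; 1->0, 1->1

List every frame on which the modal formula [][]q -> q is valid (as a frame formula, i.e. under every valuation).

Frame correspondent (Sahlqvist): forall x exists w (x R^2 w & x = w) — i.e. a generalized confluence (Geach) condition.
(a): fails — at b but no w with bR²w and b=w.
(b): ✓.
(c): fails — at d but no w with dR²w and d=w.
(d): fails — at 4 but no w with 4R²w and 4=w.
(e): fails — at 0 but no w with 0R²w and 0=w.
Valid on: (b).

(b)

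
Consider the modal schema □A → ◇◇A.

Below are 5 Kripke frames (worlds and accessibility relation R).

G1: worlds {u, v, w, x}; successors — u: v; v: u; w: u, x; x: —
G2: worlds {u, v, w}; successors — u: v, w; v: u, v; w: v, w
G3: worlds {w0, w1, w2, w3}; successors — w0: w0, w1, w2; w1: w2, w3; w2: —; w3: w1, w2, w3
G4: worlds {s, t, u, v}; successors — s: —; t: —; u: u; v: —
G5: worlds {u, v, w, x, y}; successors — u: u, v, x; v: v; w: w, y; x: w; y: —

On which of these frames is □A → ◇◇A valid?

G2

This is the axiom for a generalized confluence (Geach) condition; its first-order frame correspondent is ∀x ∃w (xRw ∧ xR²w).
G1: fails — at u but no t with uRt and uR²t.
G2: holds.
G3: fails — at w2 but no w with w2Rw and w2R²w.
G4: fails — at s but no w with sRw and sR²w.
G5: fails — at y but no t with yRt and yR²t.
Valid on: G2.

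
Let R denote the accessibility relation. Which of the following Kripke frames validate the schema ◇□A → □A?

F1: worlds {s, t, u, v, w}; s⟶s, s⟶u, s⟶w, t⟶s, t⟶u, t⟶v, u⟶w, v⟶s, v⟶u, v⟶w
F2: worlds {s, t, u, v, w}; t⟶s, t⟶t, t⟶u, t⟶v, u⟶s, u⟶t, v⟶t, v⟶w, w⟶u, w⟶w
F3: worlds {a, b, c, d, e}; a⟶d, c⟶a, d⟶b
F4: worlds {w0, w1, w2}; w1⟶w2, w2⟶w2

F4

This is the axiom for the Euclidean property; its first-order frame correspondent is ∀x ∀y ∀z (Rxy ∧ Rxz → Ryz).
F1: fails — Rsw and Rsw but not Rww.
F2: fails — Rtv and Rtv but not Rvv.
F3: fails — Rad and Rad but not Rdd.
F4: condition met.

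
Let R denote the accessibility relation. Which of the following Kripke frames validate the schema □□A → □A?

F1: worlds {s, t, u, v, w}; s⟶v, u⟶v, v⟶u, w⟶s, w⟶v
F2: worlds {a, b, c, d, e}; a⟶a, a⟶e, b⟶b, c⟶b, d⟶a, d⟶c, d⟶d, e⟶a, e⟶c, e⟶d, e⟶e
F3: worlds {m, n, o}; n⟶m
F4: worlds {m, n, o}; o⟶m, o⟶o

F2, F4

This is the axiom for density; its first-order frame correspondent is ∀x ∀y (Rxy → ∃z (Rxz ∧ Rzy)).
F1: fails — Ruv but no z with Ruz and Rzv.
F2: holds.
F3: fails — Rnm but no z with Rnz and Rzm.
F4: holds.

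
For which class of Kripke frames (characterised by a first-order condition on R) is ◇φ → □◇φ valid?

This is the 5 axiom.
Its frame correspondent is the Euclidean property — ∀x ∀y ∀z (Rxy ∧ Rxz → Ryz).

the Euclidean property: ∀x ∀y ∀z (Rxy ∧ Rxz → Ryz)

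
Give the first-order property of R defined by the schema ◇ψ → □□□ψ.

This is a Sahlqvist (Geach-type) schema ◇^1□^0ψ → □^3◇^0ψ.
First-order correspondent: ∀x ∀y ∀z ((xRy ∧ xR³z) → ∃w (y = w ∧ z = w)).

∀x ∀y ∀z ((xRy ∧ xR³z) → ∃w (y = w ∧ z = w))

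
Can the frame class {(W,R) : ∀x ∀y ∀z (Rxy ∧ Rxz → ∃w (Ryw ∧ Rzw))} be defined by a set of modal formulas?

Yes — defined by ◇□r → □◇r

This is a Sahlqvist condition; the .2 axiom ◇□r → □◇r defines it.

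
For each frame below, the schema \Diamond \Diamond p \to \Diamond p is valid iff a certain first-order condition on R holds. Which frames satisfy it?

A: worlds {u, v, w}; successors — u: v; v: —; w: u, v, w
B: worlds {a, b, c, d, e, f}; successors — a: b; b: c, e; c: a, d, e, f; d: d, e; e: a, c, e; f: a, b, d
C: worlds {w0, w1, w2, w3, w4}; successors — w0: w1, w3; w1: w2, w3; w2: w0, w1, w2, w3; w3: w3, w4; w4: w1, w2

Frame correspondent (Sahlqvist): \forall x \forall y \forall z (Rxy \wedge Ryz \to Rxz) — i.e. transitivity.
A: holds.
B: fails — Rbc and Rcd but not Rbd.
C: fails — Rw1w2 and Rw2w1 but not Rw1w1.
Valid on: A.

A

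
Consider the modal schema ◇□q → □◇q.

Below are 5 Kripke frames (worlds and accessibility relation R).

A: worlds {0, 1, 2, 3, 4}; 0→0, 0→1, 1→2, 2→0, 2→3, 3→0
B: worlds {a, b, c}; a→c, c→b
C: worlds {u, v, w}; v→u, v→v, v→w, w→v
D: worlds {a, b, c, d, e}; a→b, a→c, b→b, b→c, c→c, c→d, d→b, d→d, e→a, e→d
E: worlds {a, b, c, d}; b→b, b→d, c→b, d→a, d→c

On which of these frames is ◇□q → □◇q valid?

D

This is the axiom for convergence; its first-order frame correspondent is ∀x ∀y ∀z (Rxy ∧ Rxz → ∃w (Ryw ∧ Rzw)).
A: fails — R00 and R01 but 0 and 1 have no common successor.
B: fails — Rcb and Rcb but b and b have no common successor.
C: fails — Rvu and Rvu but u and u have no common successor.
D: ✓.
E: fails — Rbb and Rbd but b and d have no common successor.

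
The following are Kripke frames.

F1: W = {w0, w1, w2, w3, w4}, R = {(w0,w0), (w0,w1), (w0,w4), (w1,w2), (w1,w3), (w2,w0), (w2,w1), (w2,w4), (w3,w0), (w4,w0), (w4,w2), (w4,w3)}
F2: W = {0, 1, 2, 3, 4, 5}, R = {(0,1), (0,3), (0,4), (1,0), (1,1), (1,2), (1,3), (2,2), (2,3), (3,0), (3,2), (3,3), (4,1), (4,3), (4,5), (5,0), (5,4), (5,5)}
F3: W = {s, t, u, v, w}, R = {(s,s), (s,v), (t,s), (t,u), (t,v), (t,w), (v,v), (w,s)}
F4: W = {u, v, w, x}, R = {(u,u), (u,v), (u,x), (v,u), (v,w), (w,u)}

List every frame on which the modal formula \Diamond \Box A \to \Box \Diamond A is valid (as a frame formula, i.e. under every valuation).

F2

This is the axiom for convergence; its first-order frame correspondent is \forall x \forall y \forall z (Rxy \wedge Rxz \to \exists w (Ryw \wedge Rzw)).
F1: fails — Rw0w1 and Rw0w0 but w1 and w0 have no common successor.
F2: ✓.
F3: fails — Rtv and Rtw but v and w have no common successor.
F4: fails — Ruv and Rux but v and x have no common successor.
Valid on: F2.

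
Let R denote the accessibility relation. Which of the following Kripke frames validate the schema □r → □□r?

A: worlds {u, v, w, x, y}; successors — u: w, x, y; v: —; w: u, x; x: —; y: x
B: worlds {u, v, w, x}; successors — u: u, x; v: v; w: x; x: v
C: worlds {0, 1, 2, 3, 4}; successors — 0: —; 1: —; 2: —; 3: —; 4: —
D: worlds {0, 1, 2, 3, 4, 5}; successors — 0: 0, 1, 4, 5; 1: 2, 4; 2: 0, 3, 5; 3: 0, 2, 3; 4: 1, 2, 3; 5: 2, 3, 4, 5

This is the axiom for transitivity; its first-order frame correspondent is ∀x ∀y ∀z (Rxy ∧ Ryz → Rxz).
A: fails — Rwu and Ruw but not Rww.
B: fails — Rwx and Rxv but not Rwv.
C: ✓.
D: fails — R53 and R30 but not R50.

C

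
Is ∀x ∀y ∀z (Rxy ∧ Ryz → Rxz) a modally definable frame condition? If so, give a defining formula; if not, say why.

Yes — defined by □q → □□q

The condition is transitivity. A defining modal formula is □q → □□q.
Suppose □q→□□q is valid. Take Rxy, Ryz and set V(q)={w : Rxw}. Then □q at x, so □□q at x, so □q at y, so q at z, i.e. Rxz.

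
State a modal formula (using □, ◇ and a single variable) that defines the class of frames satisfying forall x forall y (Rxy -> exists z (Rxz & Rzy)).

A defining formula is □□r → □r (the C4 axiom).
Suppose □□r→□r is valid. Take Rxy and set V(r)={w : xR²w}. Then □□r at x, so □r at x, so r at y, i.e. ∃z(Rxz∧Rzy).

□□r → □r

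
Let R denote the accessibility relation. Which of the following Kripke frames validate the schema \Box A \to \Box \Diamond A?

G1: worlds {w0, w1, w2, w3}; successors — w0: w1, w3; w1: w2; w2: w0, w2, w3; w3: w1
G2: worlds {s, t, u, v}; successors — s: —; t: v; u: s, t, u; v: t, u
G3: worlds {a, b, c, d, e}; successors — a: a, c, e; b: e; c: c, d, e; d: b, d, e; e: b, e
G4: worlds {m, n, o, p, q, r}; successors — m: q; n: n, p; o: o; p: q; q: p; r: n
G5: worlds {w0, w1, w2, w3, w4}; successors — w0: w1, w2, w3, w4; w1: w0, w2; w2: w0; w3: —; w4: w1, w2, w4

Frame correspondent (Sahlqvist): \forall x \forall z (xRz \to \exists w (xRw \wedge zRw)) — i.e. a generalized confluence (Geach) condition.
G1: fails — w0Rw1 but no w with w0Rw and w1Rw.
G2: fails — tRv but no w with tRw and vRw.
G3: holds.
G4: fails — mRq but no w with mRw and qRw.
G5: fails — w0Rw2 but no w with w0Rw and w2Rw.

G3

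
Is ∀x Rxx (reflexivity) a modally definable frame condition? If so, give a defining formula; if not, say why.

The condition is reflexivity. A defining modal formula is □p → p.
Suppose □p→p is valid. At any x set V(p)={w : Rxw}. Then □p holds at x, so p holds at x, i.e. Rxx.

Definable; □p → p defines it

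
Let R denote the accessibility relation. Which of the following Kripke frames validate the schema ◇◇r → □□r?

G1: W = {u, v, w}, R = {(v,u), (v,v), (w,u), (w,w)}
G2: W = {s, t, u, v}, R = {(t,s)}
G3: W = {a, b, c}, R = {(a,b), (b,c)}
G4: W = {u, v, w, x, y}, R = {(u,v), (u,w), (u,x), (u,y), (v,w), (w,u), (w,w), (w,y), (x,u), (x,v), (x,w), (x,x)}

Frame correspondent (Sahlqvist): ∀x ∀y ∀z ((xR²y ∧ xR²z) → ∃w (y = w ∧ z = w)) — i.e. a generalized confluence (Geach) condition.
G1: fails — vR²u, vR²v but u ≠ v.
G2: ✓.
G3: ✓.
G4: fails — uR²u, uR²v but u ≠ v.

G2, G3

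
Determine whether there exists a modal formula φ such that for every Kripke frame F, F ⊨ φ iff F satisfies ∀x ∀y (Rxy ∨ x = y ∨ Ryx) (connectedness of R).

No

If a class were modally definable it would be closed under disjoint unions (Goldblatt–Thomason).
Take 4 disjoint single-world reflexive frames: each is trivially connected, but their disjoint union has 4 worlds with no edge between distinct components, so it is not connected.
Hence connectedness of R is not modally definable.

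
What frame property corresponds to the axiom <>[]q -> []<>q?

This is the .2 axiom.
It corresponds to convergence: forall x forall y forall z (Rxy & Rxz -> exists w (Ryw & Rzw)).

convergence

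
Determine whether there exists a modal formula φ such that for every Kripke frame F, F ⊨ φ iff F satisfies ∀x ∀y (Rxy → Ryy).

Yes, by □(□r → r)

This is a Sahlqvist condition; the T□ axiom □(□r → r) defines it.
Suppose □(□r→r) is valid. Take Rxy and set V(r)={w : Ryw}. Then at y, □r holds; since □(□r→r) at x, □r→r at y, so r at y, i.e. Ryy.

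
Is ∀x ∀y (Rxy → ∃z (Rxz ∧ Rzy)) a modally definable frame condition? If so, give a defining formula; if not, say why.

The condition is density. A defining modal formula is □□q → □q.
Suppose □□q→□q is valid. Take Rxy and set V(q)={w : xR²w}. Then □□q at x, so □q at x, so q at y, i.e. ∃z(Rxz∧Rzy).

Yes — defined by □□q → □q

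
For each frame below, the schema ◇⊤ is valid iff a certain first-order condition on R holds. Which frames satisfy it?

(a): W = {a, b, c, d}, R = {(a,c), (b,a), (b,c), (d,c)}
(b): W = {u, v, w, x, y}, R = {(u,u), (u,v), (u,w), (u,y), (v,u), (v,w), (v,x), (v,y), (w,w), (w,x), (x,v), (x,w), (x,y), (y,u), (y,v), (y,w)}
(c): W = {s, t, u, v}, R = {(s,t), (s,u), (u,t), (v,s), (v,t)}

The schema corresponds to seriality: ∀x ∃y Rxy.
(a): fails — world c has no successor.
(b): satisfies the condition.
(c): fails — world t has no successor.
Valid on: (b).

(b)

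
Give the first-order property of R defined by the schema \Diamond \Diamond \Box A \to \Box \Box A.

\forall x \forall y \forall z ((x R^2 y \wedge x R^2 z) \to \exists w (yRw \wedge z = w))

This is a Sahlqvist (Geach-type) schema ◇^2□^1A → □^2◇^0A.
First-order correspondent: \forall x \forall y \forall z ((x R^2 y \wedge x R^2 z) \to \exists w (yRw \wedge z = w)).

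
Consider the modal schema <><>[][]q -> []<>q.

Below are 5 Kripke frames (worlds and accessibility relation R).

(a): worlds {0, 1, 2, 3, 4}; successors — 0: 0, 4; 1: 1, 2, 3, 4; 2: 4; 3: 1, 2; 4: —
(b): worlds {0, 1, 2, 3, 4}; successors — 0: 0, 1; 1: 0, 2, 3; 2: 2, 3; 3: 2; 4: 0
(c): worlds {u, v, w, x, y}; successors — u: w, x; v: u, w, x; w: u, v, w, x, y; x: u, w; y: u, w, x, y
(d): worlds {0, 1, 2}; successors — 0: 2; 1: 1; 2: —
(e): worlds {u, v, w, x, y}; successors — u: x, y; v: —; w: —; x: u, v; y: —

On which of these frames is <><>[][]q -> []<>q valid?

(c), (d)

The schema corresponds to a generalized confluence (Geach) condition: forall x forall y forall z ((x R^2 y & xRz) -> exists w (y R^2 w & zRw)).
(a): fails — 0R²0, 0R4 but no w with 0R²w and 4Rw.
(b): fails — 0R²2, 0R0 but no w with 2R²w and 0Rw.
(c): condition met.
(d): condition met.
(e): fails — uR²u, uRy but no t with uR²t and yRt.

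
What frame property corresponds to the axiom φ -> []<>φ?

Suppose φ→□◇φ is valid. Take Rxy and set V(φ)={x}. Then φ at x, so □◇φ at x, so ◇φ at y, so some z with Ryz has φ; z=x, i.e. Ryx.
Conversely, on a frame with symmetry the schema holds at every world under every valuation.
Frame condition: forall x forall y (Rxy -> Ryx).

symmetry: forall x forall y (Rxy -> Ryx)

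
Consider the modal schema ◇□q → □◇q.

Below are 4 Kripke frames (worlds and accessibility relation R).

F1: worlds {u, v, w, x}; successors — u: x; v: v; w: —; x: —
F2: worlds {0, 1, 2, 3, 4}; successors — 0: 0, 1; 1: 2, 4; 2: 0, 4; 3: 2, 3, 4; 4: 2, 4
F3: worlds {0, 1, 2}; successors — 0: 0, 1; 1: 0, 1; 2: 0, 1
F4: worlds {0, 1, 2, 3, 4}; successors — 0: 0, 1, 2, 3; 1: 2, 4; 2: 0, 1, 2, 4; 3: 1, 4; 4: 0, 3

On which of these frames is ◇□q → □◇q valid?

F3

Frame correspondent (Sahlqvist): ∀x ∀y ∀z (Rxy ∧ Rxz → ∃w (Ryw ∧ Rzw)) — i.e. convergence.
F1: fails — Rux and Rux but x and x have no common successor.
F2: fails — R00 and R01 but 0 and 1 have no common successor.
F3: ✓.
F4: fails — R21 and R24 but 1 and 4 have no common successor.
Valid on: F3.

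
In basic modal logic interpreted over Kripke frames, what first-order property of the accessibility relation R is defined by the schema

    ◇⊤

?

◇⊤ holds at w iff w has a successor, so frame-validity of ◇⊤ is exactly seriality. Equivalently via □p → ◇p:
Suppose □p→◇p is valid. At any x set V(p)=W. Then □p at x, so ◇p at x, so x has a successor.
The converse is a direct semantic check.
So the correspondent is seriality.

seriality: ∀x ∃y Rxy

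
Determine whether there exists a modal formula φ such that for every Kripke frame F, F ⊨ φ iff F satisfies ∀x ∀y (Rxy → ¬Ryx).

Any modally definable frame class is closed under surjective bounded morphisms.
The 5-cycle (worlds w0,w1,w2,w3,w4 with w0→w1→w2→w3→w4→w0) is asymmetric. Mapping every world to a single reflexive point • is a surjective bounded morphism, and the reflexive point is not asymmetric (R•• but asymmetry requires ¬R••).
So the class is not modally definable.

Not definable by any modal formula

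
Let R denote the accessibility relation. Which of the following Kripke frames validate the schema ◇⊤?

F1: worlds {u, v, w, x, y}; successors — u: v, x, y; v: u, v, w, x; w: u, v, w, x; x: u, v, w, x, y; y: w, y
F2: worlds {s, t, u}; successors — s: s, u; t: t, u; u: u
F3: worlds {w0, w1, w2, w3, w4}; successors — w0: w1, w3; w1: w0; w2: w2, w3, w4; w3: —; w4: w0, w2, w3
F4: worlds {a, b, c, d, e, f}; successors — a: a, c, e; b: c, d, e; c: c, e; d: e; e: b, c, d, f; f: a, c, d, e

F1, F2, F4

Frame correspondent (Sahlqvist): ∀x ∃y Rxy — i.e. seriality.
F1: satisfies the condition.
F2: satisfies the condition.
F3: fails — world w3 has no successor.
F4: satisfies the condition.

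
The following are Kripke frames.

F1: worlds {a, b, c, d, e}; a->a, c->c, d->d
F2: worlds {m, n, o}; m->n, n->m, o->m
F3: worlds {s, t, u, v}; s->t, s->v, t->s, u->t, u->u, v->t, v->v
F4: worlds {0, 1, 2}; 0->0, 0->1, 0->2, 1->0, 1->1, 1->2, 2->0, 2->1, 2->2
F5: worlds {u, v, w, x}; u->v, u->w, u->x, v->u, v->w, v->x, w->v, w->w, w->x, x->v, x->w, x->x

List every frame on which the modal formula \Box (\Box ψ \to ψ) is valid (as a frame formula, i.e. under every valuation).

Frame correspondent (Sahlqvist): \forall x \forall y (Rxy \to Ryy) — i.e. shift-reflexivity.
F1: satisfies the condition.
F2: fails — Rom but not Rmm.
F3: fails — Rut but not Rtt.
F4: satisfies the condition.
F5: fails — Ruv but not Rvv.
Valid on: F1, F4.

F1, F4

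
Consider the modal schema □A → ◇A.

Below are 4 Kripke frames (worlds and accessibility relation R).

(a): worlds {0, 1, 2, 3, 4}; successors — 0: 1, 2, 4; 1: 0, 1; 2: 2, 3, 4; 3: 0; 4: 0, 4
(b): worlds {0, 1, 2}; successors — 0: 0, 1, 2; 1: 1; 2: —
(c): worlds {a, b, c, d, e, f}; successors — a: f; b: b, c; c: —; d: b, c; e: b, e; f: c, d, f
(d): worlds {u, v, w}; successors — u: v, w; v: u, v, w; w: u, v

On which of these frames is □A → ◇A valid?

(a), (d)

Frame correspondent (Sahlqvist): ∀x ∃y Rxy — i.e. seriality.
(a): condition met.
(b): fails — world 2 has no successor.
(c): fails — world c has no successor.
(d): condition met.
Valid on: (a), (d).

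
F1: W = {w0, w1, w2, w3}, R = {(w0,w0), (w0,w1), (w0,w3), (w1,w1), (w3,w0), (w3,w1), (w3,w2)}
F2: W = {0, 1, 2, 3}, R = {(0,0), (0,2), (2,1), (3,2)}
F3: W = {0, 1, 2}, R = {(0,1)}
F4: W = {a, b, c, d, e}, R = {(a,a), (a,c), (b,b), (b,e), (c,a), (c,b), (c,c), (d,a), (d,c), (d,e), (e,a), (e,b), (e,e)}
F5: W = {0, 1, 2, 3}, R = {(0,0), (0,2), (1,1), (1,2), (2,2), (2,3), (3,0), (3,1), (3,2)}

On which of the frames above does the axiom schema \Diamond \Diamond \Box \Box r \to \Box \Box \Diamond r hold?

Frame correspondent (Sahlqvist): \forall x \forall y \forall z ((x R^2 y \wedge x R^2 z) \to \exists w (y R^2 w \wedge zRw)) — i.e. a generalized confluence (Geach) condition.
F1: fails — w0R²w0, w0R²w2 but no w with w0R²w and w2Rw.
F2: fails — 0R²0, 0R²1 but no w with 0R²w and 1Rw.
F3: satisfies the condition.
F4: satisfies the condition.
F5: satisfies the condition.
Valid on: F3, F4, F5.

F3, F4, F5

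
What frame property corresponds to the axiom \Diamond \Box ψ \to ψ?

This is frame-equivalent to ψ → □◇ψ (substitute ¬ψ for ψ and contrapose).
Suppose ψ→□◇ψ is valid. Take Rxy and set V(ψ)={x}. Then ψ at x, so □◇ψ at x, so ◇ψ at y, so some z with Ryz has ψ; z=x, i.e. Ryx.

Symmetry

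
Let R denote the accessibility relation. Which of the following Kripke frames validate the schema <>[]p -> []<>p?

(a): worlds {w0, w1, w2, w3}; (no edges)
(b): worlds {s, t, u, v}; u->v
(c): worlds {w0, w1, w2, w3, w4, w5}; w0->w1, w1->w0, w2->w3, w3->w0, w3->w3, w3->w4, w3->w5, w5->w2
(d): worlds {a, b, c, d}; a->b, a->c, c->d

Frame correspondent (Sahlqvist): forall x forall y forall z (Rxy & Rxz -> exists w (Ryw & Rzw)) — i.e. convergence.
(a): condition met.
(b): fails — Ruv and Ruv but v and v have no common successor.
(c): fails — Rw3w5 and Rw3w0 but w5 and w0 have no common successor.
(d): fails — Rac and Rab but c and b have no common successor.
Valid on: (a).

(a)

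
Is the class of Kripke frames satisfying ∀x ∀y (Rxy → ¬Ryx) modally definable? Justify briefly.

If a class were modally definable it would be closed under surjective bounded morphisms (Goldblatt–Thomason).
The 4-cycle (worlds w0,w1,w2,w3 with w0→w1→w2→w3→w0) is asymmetric. Mapping every world to a single reflexive point • is a surjective bounded morphism, and the reflexive point is not asymmetric (R•• but asymmetry requires ¬R••).
Hence asymmetry is not modally definable.

No — not modally definable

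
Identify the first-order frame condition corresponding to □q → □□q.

Suppose □q→□□q is valid. Take Rxy, Ryz and set V(q)={w : Rxw}. Then □q at x, so □□q at x, so □q at y, so q at z, i.e. Rxz.

Transitivity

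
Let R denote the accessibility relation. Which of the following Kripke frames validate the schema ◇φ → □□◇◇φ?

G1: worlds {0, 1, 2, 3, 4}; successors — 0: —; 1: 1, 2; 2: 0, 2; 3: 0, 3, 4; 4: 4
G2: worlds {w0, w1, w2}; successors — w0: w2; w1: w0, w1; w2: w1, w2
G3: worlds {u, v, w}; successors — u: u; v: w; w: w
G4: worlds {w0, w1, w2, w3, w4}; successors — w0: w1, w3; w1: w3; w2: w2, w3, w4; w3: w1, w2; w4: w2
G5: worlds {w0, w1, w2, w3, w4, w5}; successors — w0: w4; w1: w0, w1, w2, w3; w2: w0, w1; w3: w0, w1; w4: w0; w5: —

Frame correspondent (Sahlqvist): ∀x ∀y ∀z ((xRy ∧ xR²z) → ∃w (y = w ∧ zR²w)) — i.e. a generalized confluence (Geach) condition.
G1: fails — 1R1, 1R²0 but no w with 1=w and 0R²w.
G2: fails — w1Rw0, w1R²w0 but no w with w0=w and w0R²w.
G3: condition met.
G4: fails — w0Rw1, w0R²w3 but no w with w1=w and w3R²w.
G5: fails — w0Rw4, w0R²w0 but no w with w4=w and w0R²w.
Valid on: G3.

G3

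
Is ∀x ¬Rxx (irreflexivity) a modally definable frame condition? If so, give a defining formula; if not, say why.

Not modally definable

Modal frame validity is preserved under surjective bounded morphisms.
The 4-cycle (worlds w0,w1,w2,w3 with w0→w1→w2→w3→w0) is irreflexive, and the map sending every world to a single reflexive point • is a surjective bounded morphism (forth: every edge maps to (•,•); back: every world has a successor). So any modal formula valid on the 4-cycle is also valid on the reflexive point, which is not irreflexive.
So no modal formula (or set of formulas) defines exactly the irreflexive frames.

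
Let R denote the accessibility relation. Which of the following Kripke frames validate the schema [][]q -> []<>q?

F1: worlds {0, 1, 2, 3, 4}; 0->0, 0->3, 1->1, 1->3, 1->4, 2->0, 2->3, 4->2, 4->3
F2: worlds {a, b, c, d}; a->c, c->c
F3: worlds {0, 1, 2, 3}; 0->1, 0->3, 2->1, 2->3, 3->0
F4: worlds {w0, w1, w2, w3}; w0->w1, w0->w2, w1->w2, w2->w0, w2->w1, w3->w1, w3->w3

Frame correspondent (Sahlqvist): forall x forall z (xRz -> exists w (x R^2 w & zRw)) — i.e. a generalized confluence (Geach) condition.
F1: fails — 0R3 but no w with 0R²w and 3Rw.
F2: satisfies the condition.
F3: fails — 0R1 but no w with 0R²w and 1Rw.
F4: satisfies the condition.

F2, F4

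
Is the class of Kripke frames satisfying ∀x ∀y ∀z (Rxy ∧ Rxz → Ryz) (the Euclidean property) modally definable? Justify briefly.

The condition is the Euclidean property. A defining modal formula is ◇r → □◇r.
Suppose ◇r→□◇r is valid. Take Rxy, Rxz and set V(r)={y}. Then ◇r at x, so □◇r at x, so ◇r at z, so some w with Rzw has r; w=y, i.e. Rzy. By symmetry of the argument, Ryz.

Yes, by ◇r → □◇r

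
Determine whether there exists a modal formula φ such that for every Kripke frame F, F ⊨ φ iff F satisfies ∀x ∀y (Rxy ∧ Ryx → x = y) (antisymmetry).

No

Modal frame validity is preserved under surjective bounded morphisms.
The 8-cycle (worlds w0,w1,w2,w3,w4,w5,w6,w7 with w0→w1→w2→w3→w4→w5→w6→w7→w0) is antisymmetric. Sending even-indexed worlds to s and odd-indexed worlds to t is a surjective bounded morphism onto the two-world frame with s↔t, which is not antisymmetric.
So no modal formula (or set of formulas) defines exactly the antisymmetric frames.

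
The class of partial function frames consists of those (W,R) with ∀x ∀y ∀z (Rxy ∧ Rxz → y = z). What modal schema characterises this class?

◇s → □s

A defining formula is ◇s → □s (the CD axiom).
Suppose ◇s→□s is valid. Take Rxy, Rxz and set V(s)={y}. Then ◇s at x, so □s at x, so s at z, i.e. z=y.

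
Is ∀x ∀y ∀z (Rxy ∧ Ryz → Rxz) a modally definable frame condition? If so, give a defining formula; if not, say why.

The condition is transitivity. A defining modal formula is □r → □□r.
Suppose □r→□□r is valid. Take Rxy, Ryz and set V(r)={w : Rxw}. Then □r at x, so □□r at x, so □r at y, so r at z, i.e. Rxz.

Definable; □r → □□r defines it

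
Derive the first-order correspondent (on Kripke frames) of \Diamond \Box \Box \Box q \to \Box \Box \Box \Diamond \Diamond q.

\forall x \forall y \forall z ((xRy \wedge x R^3 z) \to \exists w (y R^3 w \wedge z R^2 w))

This is a Sahlqvist (Geach-type) schema ◇^1□^3q → □^3◇^2q.
Minimal-valuation argument: fix x; take any y with xR^1y and any z with xR^3z. Set V(q) to the set of worlds R-reachable from y in exactly 3 steps. Then □^3q holds at y, so the antecedent holds at x; validity forces ◇^2q at z, giving a w with zR^2w and yR^3w.
First-order correspondent: \forall x \forall y \forall z ((xRy \wedge x R^3 z) \to \exists w (y R^3 w \wedge z R^2 w)).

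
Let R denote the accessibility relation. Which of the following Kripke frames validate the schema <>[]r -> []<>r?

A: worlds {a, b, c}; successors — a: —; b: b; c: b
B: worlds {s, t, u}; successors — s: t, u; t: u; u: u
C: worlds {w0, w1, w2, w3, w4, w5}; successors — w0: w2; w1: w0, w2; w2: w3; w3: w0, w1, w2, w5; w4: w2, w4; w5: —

A, B

This is the axiom for convergence; its first-order frame correspondent is forall x forall y forall z (Rxy & Rxz -> exists w (Ryw & Rzw)).
A: holds.
B: holds.
C: fails — Rw1w2 and Rw1w0 but w2 and w0 have no common successor.
Valid on: A, B.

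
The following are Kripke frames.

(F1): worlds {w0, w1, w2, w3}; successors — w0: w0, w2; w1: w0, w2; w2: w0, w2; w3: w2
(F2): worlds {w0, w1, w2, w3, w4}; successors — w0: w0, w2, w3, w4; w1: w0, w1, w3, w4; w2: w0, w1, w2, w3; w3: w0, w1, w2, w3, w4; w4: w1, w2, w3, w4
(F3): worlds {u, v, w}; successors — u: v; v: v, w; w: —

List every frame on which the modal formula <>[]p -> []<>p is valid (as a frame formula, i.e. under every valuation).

(F1), (F2)

Frame correspondent (Sahlqvist): forall x forall y forall z (Rxy & Rxz -> exists w (Ryw & Rzw)) — i.e. convergence.
(F1): ✓.
(F2): ✓.
(F3): fails — Rvv and Rvw but v and w have no common successor.
Valid on: (F1), (F2).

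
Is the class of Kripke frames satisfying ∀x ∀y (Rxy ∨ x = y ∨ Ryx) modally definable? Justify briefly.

If a class were modally definable it would be closed under disjoint unions (Goldblatt–Thomason).
Take 2 disjoint single-world reflexive frames: each is trivially connected, but their disjoint union has 2 worlds with no edge between distinct components, so it is not connected.
Hence connectedness of R is not modally definable.

Not definable by any modal formula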